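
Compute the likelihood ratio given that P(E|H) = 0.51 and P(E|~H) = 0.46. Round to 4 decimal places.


LR = P(E|H) / P(E|~H)
= 0.51 / 0.46 = 1.1087

1.1087


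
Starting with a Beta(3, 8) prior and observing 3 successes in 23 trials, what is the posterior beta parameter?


Posterior beta = prior beta + failures
Failures = 23 - 3 = 20
beta_post = 8 + 20 = 28

28


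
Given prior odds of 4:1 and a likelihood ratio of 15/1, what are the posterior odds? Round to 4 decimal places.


Posterior odds = prior odds * LR
Prior odds = 4/1 = 4.0
LR = 15/1 = 15.0
Posterior odds = 4.0 * 15.0 = 60.0

60.0


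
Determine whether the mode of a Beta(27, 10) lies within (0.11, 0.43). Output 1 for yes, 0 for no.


First find the mode: (a-1)/(a+b-2) = 0.7429
Is 0.7429 in (0.11, 0.43)? 0

0


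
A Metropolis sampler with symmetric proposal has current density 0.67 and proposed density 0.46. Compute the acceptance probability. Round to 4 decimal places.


For symmetric proposals, acceptance = min(1, pi(x*)/pi(x))
= min(1, 0.46/0.67)
= min(1, 0.6866) = 0.6866

0.6866


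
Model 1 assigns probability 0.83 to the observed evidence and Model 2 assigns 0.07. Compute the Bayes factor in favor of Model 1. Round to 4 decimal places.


BF = P(data|M1) / P(data|M2)
= 0.83 / 0.07 = 11.8571

11.8571


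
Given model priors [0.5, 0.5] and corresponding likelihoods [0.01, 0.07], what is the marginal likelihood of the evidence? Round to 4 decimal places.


P(E) = sum_i P(M_i) P(E|M_i)
= 0.005 + 0.035
= 0.04

0.04


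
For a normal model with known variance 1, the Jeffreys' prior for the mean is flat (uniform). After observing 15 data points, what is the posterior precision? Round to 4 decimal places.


Jeffreys' prior for normal mean (known variance) is flat.
Prior precision = 0.
Posterior precision = prior_prec + n/sigma^2 = 0 + 15/1
= 15.0

15.0


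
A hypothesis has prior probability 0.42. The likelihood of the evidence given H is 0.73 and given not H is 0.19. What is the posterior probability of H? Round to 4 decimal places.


Using Bayes' theorem:
P(E) = 0.42 * 0.73 + 0.58 * 0.19
P(E) = 0.4168
P(H|E) = (0.42 * 0.73) / 0.4168 = 0.7356

0.7356


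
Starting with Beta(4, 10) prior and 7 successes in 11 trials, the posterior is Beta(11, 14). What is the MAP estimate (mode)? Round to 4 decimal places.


The mode of Beta(a, b) when a > 1 and b > 1 is (a-1)/(a+b-2)
= (11 - 1) / (11 + 14 - 2)
= 10 / 23
= 0.4348

0.4348


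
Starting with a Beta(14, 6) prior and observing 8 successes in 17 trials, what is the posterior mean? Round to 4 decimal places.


Posterior parameters: alpha = 14 + 8 = 22
beta = 6 + 9 = 15
Posterior mean = alpha / (alpha + beta) = 22 / 37
= 0.5946

0.5946


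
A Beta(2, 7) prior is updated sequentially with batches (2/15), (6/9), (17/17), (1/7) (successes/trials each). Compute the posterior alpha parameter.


Sequential conjugate updating is equivalent to a single batch update.
Total successes across all batches = 26
alpha_posterior = alpha_prior + total_successes = 2 + 26
= 28

28


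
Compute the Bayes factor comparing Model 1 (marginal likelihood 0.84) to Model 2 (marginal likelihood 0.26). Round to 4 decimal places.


BF12 = marginal likelihood of M1 / marginal likelihood of M2
= 0.84/0.26
= 3.2308

3.2308


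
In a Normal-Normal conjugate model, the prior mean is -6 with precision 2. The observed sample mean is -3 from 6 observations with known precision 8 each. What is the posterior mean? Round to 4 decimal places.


Posterior precision = tau0 + n*tau = 2 + 6*8 = 50
Posterior mean = (tau0*mu0 + n*tau*xbar) / posterior_precision
= (2*-6 + 6*8*-3) / 50
= -156 / 50 = -3.12

-3.12


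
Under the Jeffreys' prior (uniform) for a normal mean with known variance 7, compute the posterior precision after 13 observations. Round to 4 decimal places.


Prior precision = 0 (flat prior).
Post. prec. = 0 + n/var = 13/7 = 1.8571

1.8571


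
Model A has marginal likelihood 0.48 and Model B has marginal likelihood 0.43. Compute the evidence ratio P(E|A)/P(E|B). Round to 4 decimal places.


Evidence ratio = P(E|A) / P(E|B)
= 0.48 / 0.43
= 1.1163

1.1163


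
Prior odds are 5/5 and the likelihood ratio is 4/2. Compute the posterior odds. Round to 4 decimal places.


Posterior odds = prior odds * likelihood ratio
= (5/5) * (4/2)
= 20 / 10
= 2.0

2.0


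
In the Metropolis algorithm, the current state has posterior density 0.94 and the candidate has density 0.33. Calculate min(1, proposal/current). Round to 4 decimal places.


Ratio = 0.33/0.94 = 0.3511
Acceptance probability = min(1, 0.3511)
= 0.3511

0.3511


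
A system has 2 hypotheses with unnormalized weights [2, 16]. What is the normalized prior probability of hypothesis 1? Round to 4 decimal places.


The normalized prior is the weight divided by the total.
Total weight = 18
P(H1) = 2 / 18 = 0.1111

0.1111


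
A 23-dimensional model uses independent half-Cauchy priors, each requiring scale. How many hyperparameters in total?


Per parameter: 1 (scale).
Total = 23 * 1 = 23

23


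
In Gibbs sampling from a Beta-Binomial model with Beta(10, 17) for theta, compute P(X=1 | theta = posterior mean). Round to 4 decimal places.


Posterior mean = alpha/(alpha+beta) = 10/27 = 0.3704
P(X=1|theta=mean) = theta = 0.3704

0.3704


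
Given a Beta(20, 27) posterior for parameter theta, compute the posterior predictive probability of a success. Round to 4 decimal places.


For a Beta-Bernoulli model, the predictive probability is the mean:
P(success) = 20/(20+27) = 20/47 = 0.4255

0.4255


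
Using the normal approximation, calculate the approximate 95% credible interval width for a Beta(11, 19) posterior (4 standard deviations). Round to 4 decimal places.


Var(Beta) = 11*19/(30^2 * 31) = 0.0075
SD = 0.0866
Width ~ 4*SD = 0.3462

0.3462


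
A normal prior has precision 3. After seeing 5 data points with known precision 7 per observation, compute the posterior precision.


In the conjugate normal model, precisions add:
tau_posterior = tau_prior + n * tau_data
= 3 + 5*7 = 38

38


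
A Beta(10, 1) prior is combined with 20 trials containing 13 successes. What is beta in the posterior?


In conjugate updating:
beta_posterior = beta_prior + (n - k)
= 1 + (20 - 13)
= 1 + 7 = 8

8


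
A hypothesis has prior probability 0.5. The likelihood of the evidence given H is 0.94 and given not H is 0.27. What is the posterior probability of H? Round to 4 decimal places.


Using Bayes' theorem:
P(E) = 0.5 * 0.94 + 0.5 * 0.27
P(E) = 0.605
P(H|E) = (0.5 * 0.94) / 0.605 = 0.7769

0.7769


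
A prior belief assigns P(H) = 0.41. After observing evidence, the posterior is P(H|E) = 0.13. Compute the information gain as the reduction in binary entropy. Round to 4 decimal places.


H(prior) = -0.41*log2(0.41) - 0.59*log2(0.59)
= 0.9765
H(post) = -0.13*log2(0.13) - 0.87*log2(0.87)
= 0.5574
IG = 0.9765 - 0.5574 = 0.4191

0.4191


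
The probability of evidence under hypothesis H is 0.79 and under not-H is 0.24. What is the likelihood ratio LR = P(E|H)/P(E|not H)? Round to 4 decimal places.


LR = 0.79 / 0.24
= 3.2917

3.2917


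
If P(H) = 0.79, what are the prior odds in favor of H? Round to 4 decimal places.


Prior odds = P(H) / (1 - P(H))
= 0.79 / 0.21
= 3.7619

3.7619


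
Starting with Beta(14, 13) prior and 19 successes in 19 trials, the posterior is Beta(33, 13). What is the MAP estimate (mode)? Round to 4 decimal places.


The mode of Beta(a, b) when a > 1 and b > 1 is (a-1)/(a+b-2)
= (33 - 1) / (33 + 13 - 2)
= 32 / 44
= 0.7273

0.7273


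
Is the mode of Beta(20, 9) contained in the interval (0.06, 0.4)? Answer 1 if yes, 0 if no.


Mode = (a-1)/(a+b-2) = 19/27 = 0.7037
Interval: (0.06, 0.4)
Contains mode? 0

0


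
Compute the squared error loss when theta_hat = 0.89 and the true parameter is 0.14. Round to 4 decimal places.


L = (theta_hat - theta_true)^2
= (0.89 - 0.14)^2
= 0.75^2 = 0.5625

0.5625


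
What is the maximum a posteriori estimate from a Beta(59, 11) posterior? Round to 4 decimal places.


The MAP estimate equals the mode of the distribution.
Mode of Beta(a,b) = (a-1)/(a+b-2)
= 58/68
= 0.8529

0.8529


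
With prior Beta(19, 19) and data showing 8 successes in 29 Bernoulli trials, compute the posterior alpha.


Conjugate update: alpha_posterior = alpha_prior + k
= 19 + 8 = 27

27


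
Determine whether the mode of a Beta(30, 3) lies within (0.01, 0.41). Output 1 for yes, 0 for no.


First find the mode: (a-1)/(a+b-2) = 0.9355
Is 0.9355 in (0.01, 0.41)? 0

0


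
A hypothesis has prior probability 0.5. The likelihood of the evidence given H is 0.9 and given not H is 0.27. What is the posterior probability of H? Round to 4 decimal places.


Using Bayes' theorem:
P(E) = 0.5 * 0.9 + 0.5 * 0.27
P(E) = 0.585
P(H|E) = (0.5 * 0.9) / 0.585 = 0.7692

0.7692


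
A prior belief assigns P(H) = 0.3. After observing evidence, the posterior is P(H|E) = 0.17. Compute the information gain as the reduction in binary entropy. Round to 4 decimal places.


H(prior) = -0.3*log2(0.3) - 0.7*log2(0.7)
= 0.8813
H(post) = -0.17*log2(0.17) - 0.83*log2(0.83)
= 0.6577
IG = 0.8813 - 0.6577 = 0.2236

0.2236


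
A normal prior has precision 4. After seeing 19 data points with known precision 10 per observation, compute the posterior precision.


In the conjugate normal model, precisions add:
tau_posterior = tau_prior + n * tau_data
= 4 + 19*10 = 194

194


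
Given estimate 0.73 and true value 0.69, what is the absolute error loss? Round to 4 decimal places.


Absolute error = |estimate - true|
= |0.04| = 0.04

0.04


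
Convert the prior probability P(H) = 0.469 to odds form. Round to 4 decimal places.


P(not H) = 1 - 0.469 = 0.531
Odds = 0.469 / 0.531 = 0.8832

0.8832


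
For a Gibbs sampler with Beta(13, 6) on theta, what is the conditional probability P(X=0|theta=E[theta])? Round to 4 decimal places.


E[theta] = 13/(13+6) = 0.6842
P(X=0|theta) = 1 - theta = 0.3158

0.3158


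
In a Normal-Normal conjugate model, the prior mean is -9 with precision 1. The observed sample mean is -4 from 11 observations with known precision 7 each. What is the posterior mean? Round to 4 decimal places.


Posterior precision = tau0 + n*tau = 1 + 11*7 = 78
Posterior mean = (tau0*mu0 + n*tau*xbar) / posterior_precision
= (1*-9 + 11*7*-4) / 78
= -317 / 78 = -4.0641

-4.0641


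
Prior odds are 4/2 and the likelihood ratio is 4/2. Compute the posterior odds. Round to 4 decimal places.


Posterior odds = prior odds * likelihood ratio
= (4/2) * (4/2)
= 16 / 4
= 4.0

4.0


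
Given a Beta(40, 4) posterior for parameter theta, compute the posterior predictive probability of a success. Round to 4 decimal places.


For a Beta-Bernoulli model, the predictive probability is the mean:
P(success) = 40/(40+4) = 40/44 = 0.9091

0.9091


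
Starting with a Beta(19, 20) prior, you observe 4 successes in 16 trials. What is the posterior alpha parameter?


For a Beta-Binomial conjugate model:
Posterior alpha = prior alpha + number of successes
= 19 + 4 = 23

23


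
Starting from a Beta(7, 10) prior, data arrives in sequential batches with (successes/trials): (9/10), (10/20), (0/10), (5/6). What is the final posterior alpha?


In sequential Bayesian updating, we sum all successes.
Total successes = 24
Final alpha = 7 + 24 = 31

31


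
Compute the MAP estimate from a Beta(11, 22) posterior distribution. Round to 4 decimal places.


MAP = mode of Beta distribution
= (alpha - 1)/(alpha + beta - 2)
= (11-1)/(11+22-2)
= 10/31 = 0.3226

0.3226


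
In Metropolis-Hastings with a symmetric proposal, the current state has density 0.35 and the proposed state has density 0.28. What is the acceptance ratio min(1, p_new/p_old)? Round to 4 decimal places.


Ratio = p_new / p_old = 0.28 / 0.35 = 0.8
Acceptance = min(1, 0.8) = 0.8

0.8


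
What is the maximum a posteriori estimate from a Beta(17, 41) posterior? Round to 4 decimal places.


The MAP estimate equals the mode of the distribution.
Mode of Beta(a,b) = (a-1)/(a+b-2)
= 16/56
= 0.2857

0.2857


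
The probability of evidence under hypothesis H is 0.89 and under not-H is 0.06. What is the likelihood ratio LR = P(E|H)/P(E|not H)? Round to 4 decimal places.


LR = 0.89 / 0.06
= 14.8333

14.8333


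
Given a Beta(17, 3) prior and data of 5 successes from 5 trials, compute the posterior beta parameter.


Number of failures = 5 - 5 = 0
Posterior beta = 3 + 0 = 3

3


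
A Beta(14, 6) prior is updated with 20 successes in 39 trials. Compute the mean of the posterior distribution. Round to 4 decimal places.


After update: Beta(34, 25)
Mean = 34 / (34 + 25) = 34 / 59
= 0.5763

0.5763


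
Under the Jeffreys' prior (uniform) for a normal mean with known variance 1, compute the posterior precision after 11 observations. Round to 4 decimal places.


Prior precision = 0 (flat prior).
Post. prec. = 0 + n/var = 11/1 = 11.0

11.0


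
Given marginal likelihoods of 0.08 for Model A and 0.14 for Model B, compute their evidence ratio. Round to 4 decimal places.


Ratio = ML(A) / ML(B) = 0.08/0.14
= 0.5714

0.5714


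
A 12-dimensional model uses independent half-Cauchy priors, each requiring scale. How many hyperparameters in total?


Per parameter: 1 (scale).
Total = 12 * 1 = 12

12


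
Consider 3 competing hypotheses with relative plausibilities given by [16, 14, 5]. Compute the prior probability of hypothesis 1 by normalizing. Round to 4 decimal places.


Sum of weights = 16 + 14 + 5 = 35
Normalized prior for H1 = 16 / 35
= 0.4571

0.4571


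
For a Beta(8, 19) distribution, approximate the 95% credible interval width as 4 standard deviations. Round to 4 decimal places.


Variance of Beta(a,b) = ab / ((a+b)^2 * (a+b+1))
= 8*19 / ((27)^2 * 28)
= 0.0074
SD = sqrt(0.0074) = 0.0863
Width = 4 * SD = 0.3452

0.3452


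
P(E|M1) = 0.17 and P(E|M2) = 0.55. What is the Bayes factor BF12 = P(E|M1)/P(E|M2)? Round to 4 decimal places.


Bayes factor BF12 = P(E|M1) / P(E|M2)
= 0.17 / 0.55
= 0.3091

0.3091


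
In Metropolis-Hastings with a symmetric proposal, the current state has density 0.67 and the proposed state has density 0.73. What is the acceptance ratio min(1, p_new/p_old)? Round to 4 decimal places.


Ratio = p_new / p_old = 0.73 / 0.67 = 1.0896
Acceptance = min(1, 1.0896) = 1.0

1.0


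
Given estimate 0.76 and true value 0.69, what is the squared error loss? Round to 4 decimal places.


Squared error = (estimate - true)^2
Difference = 0.07
Loss = 0.07^2 = 0.0049

0.0049


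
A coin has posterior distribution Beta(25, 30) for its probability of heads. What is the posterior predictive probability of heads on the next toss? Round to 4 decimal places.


Posterior predictive = E[theta] = alpha/(alpha+beta)
= 25/55
= 0.4545

0.4545


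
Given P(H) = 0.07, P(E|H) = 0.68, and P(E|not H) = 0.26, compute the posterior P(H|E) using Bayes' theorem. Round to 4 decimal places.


By Bayes' theorem: P(H|E) = P(E|H)*P(H) / P(E)
P(E) = P(E|H)*P(H) + P(E|not H)*P(not H)
P(E) = 0.68*0.07 + 0.26*0.93 = 0.2894
P(H|E) = 0.68*0.07 / 0.2894 = 0.1645

0.1645


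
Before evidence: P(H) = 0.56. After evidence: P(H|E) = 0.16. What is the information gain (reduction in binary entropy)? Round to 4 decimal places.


Prior entropy = 0.9896
Posterior entropy = 0.6343
Information gain = 0.9896 - 0.6343 = 0.3553

0.3553


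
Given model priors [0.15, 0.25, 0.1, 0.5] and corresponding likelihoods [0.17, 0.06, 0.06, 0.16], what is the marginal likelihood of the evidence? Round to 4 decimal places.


P(E) = sum_i P(M_i) P(E|M_i)
= 0.0255 + 0.015 + 0.006 + 0.08
= 0.1265

0.1265


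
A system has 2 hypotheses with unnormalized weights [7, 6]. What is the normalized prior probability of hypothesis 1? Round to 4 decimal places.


The normalized prior is the weight divided by the total.
Total weight = 13
P(H1) = 7 / 13 = 0.5385

0.5385


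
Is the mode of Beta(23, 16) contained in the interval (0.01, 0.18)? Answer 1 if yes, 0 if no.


Mode = (a-1)/(a+b-2) = 22/37 = 0.5946
Interval: (0.01, 0.18)
Contains mode? 0

0


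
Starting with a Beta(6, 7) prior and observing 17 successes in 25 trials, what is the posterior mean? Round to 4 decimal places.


Posterior parameters: alpha = 6 + 17 = 23
beta = 7 + 8 = 15
Posterior mean = alpha / (alpha + beta) = 23 / 38
= 0.6053

0.6053


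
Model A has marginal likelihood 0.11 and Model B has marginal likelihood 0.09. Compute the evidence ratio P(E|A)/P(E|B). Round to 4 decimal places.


Evidence ratio = P(E|A) / P(E|B)
= 0.11 / 0.09
= 1.2222

1.2222


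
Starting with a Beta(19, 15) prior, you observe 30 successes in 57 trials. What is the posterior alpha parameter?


For a Beta-Binomial conjugate model:
Posterior alpha = prior alpha + number of successes
= 19 + 30 = 49

49


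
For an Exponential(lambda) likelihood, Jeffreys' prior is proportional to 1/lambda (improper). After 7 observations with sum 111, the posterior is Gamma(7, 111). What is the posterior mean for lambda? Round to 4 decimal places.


Posterior = Gamma(n, sum_x) = Gamma(7, 111)
Posterior mean = shape/rate = 7/111
= 0.0631

0.0631


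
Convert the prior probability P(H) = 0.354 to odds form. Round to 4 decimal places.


P(not H) = 1 - 0.354 = 0.646
Odds = 0.354 / 0.646 = 0.548

0.548


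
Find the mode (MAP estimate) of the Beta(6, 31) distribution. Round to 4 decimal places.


For Beta(a,b) with a,b > 1:
Mode = (a-1)/(a+b-2) = (6-1)/(37-2)
= 5/35 = 0.1429

0.1429


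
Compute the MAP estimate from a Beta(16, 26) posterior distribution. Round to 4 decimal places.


MAP = mode of Beta distribution
= (alpha - 1)/(alpha + beta - 2)
= (16-1)/(16+26-2)
= 15/40 = 0.375

0.375


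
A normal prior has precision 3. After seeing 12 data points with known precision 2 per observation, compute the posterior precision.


In the conjugate normal model, precisions add:
tau_posterior = tau_prior + n * tau_data
= 3 + 12*2 = 27

27


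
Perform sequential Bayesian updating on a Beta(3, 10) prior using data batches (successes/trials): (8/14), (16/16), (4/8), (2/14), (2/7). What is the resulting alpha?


Accumulate successes: 32
Posterior alpha = prior alpha + sum of successes
= 3 + 32 = 35

35


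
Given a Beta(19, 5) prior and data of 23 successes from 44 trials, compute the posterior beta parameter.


Number of failures = 44 - 23 = 21
Posterior beta = 5 + 21 = 26

26


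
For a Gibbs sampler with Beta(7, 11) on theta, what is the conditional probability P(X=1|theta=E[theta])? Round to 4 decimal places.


E[theta] = 7/(7+11) = 0.3889
P(X=1|theta) = theta = 0.3889

0.3889


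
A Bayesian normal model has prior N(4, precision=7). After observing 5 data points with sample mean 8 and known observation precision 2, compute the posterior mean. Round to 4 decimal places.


Posterior mean = (prior_precision * prior_mean + n * data_precision * data_mean) / (prior_precision + n * data_precision)
Numerator = 7*4 + 5*2*8 = 108
Denominator = 7 + 5*2 = 17
Posterior mean = 6.3529

6.3529


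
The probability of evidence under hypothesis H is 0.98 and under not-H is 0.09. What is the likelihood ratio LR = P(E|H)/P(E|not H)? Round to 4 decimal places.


LR = 0.98 / 0.09
= 10.8889

10.8889


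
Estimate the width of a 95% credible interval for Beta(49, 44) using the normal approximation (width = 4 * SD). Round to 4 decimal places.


For Beta(a,b): Var = ab/((a+b)^2(a+b+1))
Var = 0.0027, SD = 0.0515
Approximate 95% CI width = 4 * 0.0515 = 0.206

0.206


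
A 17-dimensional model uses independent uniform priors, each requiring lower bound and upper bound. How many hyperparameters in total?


Per parameter: 2 (lower bound and upper bound).
Total = 17 * 2 = 34

34


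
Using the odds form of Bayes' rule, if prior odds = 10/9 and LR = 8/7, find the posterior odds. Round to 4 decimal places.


Bayes' rule in odds form: posterior odds = prior odds * LR
= (10 * 8) / (9 * 7)
= 80/63 = 1.2698

1.2698


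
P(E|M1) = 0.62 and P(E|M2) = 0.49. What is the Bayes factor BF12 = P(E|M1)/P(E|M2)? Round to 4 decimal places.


Bayes factor BF12 = P(E|M1) / P(E|M2)
= 0.62 / 0.49
= 1.2653

1.2653


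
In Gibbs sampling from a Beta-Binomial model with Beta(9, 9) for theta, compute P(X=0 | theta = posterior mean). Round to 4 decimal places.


Posterior mean = alpha/(alpha+beta) = 9/18 = 0.5
P(X=0|theta=mean) = 1 - theta = 0.5

0.5


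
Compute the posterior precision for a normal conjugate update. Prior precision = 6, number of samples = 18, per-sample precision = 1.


tau_post = tau_0 + n * tau
= 6 + 18 * 1 = 24

24


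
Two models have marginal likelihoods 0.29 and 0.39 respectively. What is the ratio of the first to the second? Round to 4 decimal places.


Evidence ratio = 0.29 / 0.39
= 0.7436

0.7436


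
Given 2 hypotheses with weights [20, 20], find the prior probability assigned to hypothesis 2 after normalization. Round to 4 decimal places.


To normalize, divide each weight by the sum of all weights.
Sum = 40
Prior(H2) = 20/40 = 0.5

0.5


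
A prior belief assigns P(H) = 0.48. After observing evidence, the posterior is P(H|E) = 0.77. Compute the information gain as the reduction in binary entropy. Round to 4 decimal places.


H(prior) = -0.48*log2(0.48) - 0.52*log2(0.52)
= 0.9988
H(post) = -0.77*log2(0.77) - 0.23*log2(0.23)
= 0.778
IG = 0.9988 - 0.778 = 0.2208

0.2208


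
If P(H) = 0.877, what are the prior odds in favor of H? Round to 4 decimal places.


Prior odds = P(H) / (1 - P(H))
= 0.877 / 0.123
= 7.1301

7.1301


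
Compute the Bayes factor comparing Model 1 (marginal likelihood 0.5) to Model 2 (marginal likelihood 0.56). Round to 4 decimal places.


BF12 = marginal likelihood of M1 / marginal likelihood of M2
= 0.5/0.56
= 0.8929

0.8929


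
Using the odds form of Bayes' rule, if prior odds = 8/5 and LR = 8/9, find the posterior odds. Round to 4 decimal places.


Bayes' rule in odds form: posterior odds = prior odds * LR
= (8 * 8) / (5 * 9)
= 64/45 = 1.4222

1.4222


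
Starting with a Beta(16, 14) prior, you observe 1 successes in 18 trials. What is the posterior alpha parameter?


For a Beta-Binomial conjugate model:
Posterior alpha = prior alpha + number of successes
= 16 + 1 = 17

17


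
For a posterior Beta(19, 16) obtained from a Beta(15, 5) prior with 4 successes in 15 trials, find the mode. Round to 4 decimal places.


Mode = (alpha - 1) / (alpha + beta - 2)
= 18 / 33
= 0.5455

0.5455


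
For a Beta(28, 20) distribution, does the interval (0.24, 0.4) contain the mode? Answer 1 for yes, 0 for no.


Mode of Beta(a,b) = (a-1)/(a+b-2)
= (28-1)/(28+20-2) = 0.587
Check: 0.24 <= 0.587 <= 0.4?
Result: 0

0


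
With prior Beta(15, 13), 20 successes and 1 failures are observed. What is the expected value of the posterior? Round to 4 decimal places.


Posterior = Beta(35, 14)
E[theta] = alpha/(alpha+beta)
= 35/49 = 0.7143

0.7143


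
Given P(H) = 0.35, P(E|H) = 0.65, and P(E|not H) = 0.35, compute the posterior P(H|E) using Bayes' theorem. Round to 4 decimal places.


By Bayes' theorem: P(H|E) = P(E|H)*P(H) / P(E)
P(E) = P(E|H)*P(H) + P(E|not H)*P(not H)
P(E) = 0.65*0.35 + 0.35*0.65 = 0.455
P(H|E) = 0.65*0.35 / 0.455 = 0.5

0.5


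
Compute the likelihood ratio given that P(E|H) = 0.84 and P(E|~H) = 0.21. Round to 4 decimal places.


LR = P(E|H) / P(E|~H)
= 0.84 / 0.21 = 4.0

4.0


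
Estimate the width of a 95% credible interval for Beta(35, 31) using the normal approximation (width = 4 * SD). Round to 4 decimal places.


For Beta(a,b): Var = ab/((a+b)^2(a+b+1))
Var = 0.0037, SD = 0.061
Approximate 95% CI width = 4 * 0.061 = 0.2439

0.2439


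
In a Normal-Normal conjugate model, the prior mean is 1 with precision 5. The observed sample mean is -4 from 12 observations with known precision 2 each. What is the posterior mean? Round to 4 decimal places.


Posterior precision = tau0 + n*tau = 5 + 12*2 = 29
Posterior mean = (tau0*mu0 + n*tau*xbar) / posterior_precision
= (5*1 + 12*2*-4) / 29
= -91 / 29 = -3.1379

-3.1379


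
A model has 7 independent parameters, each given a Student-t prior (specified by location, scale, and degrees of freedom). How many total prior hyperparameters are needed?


Each Student-t prior needs 3 hyperparameters (location, scale, and degrees of freedom).
Total = 3 * 7 = 21

21


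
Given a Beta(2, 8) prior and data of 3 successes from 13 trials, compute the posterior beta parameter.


Number of failures = 13 - 3 = 10
Posterior beta = 8 + 10 = 18

18


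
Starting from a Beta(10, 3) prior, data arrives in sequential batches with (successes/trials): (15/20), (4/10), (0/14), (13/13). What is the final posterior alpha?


In sequential Bayesian updating, we sum all successes.
Total successes = 32
Final alpha = 10 + 32 = 42

42


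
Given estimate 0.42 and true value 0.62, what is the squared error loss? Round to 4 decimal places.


Squared error = (estimate - true)^2
Difference = -0.2
Loss = -0.2^2 = 0.04

0.04


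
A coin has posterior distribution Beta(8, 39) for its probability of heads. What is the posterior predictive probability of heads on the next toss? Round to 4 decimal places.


Posterior predictive = E[theta] = alpha/(alpha+beta)
= 8/47
= 0.1702

0.1702


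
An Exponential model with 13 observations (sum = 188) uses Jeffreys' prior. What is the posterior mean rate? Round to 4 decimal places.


Posterior Gamma(13, 188)
E[lambda] = 13/188 = 0.0691

0.0691


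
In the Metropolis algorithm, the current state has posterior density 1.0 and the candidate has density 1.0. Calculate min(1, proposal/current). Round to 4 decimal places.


Ratio = 1.0/1.0 = 1.0
Acceptance probability = min(1, 1.0)
= 1.0

1.0


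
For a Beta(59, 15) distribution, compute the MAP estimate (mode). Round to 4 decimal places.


MAP = mode = (a-1)/(a+b-2)
= (59-1)/(59+15-2)
= 58/72 = 0.8056

0.8056


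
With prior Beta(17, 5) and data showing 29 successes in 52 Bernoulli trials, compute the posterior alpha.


Conjugate update: alpha_posterior = alpha_prior + k
= 17 + 29 = 46

46


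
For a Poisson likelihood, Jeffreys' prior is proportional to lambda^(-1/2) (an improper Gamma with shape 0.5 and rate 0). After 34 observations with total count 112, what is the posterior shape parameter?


Jeffreys' prior for Poisson is proportional to lambda^(-1/2).
Posterior is Gamma(0.5 + S, 0 + n) = Gamma(0.5 + 112, 34).
Posterior shape = 0.5 + S = 0.5 + 112 = 112.5

112.5


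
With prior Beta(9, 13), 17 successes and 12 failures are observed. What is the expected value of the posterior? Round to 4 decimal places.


Posterior = Beta(26, 25)
E[theta] = alpha/(alpha+beta)
= 26/51 = 0.5098

0.5098


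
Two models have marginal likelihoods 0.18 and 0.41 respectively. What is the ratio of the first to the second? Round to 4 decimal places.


Evidence ratio = 0.18 / 0.41
= 0.439

0.439


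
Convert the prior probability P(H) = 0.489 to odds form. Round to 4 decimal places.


P(not H) = 1 - 0.489 = 0.511
Odds = 0.489 / 0.511 = 0.9569

0.9569


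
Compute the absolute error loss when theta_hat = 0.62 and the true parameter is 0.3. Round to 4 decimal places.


L = |theta_hat - theta_true|
= |0.62 - 0.3| = 0.32

0.32


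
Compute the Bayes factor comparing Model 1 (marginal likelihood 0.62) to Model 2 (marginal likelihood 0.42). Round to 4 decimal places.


BF12 = marginal likelihood of M1 / marginal likelihood of M2
= 0.62/0.42
= 1.4762

1.4762


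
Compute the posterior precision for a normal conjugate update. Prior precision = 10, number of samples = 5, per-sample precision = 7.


tau_post = tau_0 + n * tau
= 10 + 5 * 7 = 45

45


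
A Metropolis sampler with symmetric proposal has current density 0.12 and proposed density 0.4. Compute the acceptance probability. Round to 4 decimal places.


For symmetric proposals, acceptance = min(1, pi(x*)/pi(x))
= min(1, 0.4/0.12)
= min(1, 3.3333) = 1.0

1.0


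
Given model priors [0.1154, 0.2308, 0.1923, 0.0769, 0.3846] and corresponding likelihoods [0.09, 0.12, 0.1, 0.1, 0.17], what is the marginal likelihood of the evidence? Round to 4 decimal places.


P(E) = sum_i P(M_i) P(E|M_i)
= 0.0104 + 0.0277 + 0.0192 + 0.0077 + 0.0654
= 0.1304

0.1304


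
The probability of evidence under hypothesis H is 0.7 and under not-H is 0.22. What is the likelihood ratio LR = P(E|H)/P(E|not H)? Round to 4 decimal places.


LR = 0.7 / 0.22
= 3.1818

3.1818


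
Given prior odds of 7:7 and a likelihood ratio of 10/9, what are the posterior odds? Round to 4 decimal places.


Posterior odds = prior odds * LR
Prior odds = 7/7 = 1.0
LR = 10/9 = 1.1111
Posterior odds = 1.0 * 1.1111 = 1.1111

1.1111


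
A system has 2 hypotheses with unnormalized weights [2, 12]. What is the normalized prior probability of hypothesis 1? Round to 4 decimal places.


The normalized prior is the weight divided by the total.
Total weight = 14
P(H1) = 2 / 14 = 0.1429

0.1429


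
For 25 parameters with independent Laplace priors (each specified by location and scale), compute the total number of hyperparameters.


A Laplace prior has 2 hyperparameters per parameter.
Total = 25 * 2 = 50

50


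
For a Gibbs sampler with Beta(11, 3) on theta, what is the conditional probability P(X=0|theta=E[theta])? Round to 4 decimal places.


E[theta] = 11/(11+3) = 0.7857
P(X=0|theta) = 1 - theta = 0.2143

0.2143


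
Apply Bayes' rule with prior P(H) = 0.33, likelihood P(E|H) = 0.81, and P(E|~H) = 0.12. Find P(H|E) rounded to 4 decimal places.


Step 1: Compute marginal P(E) = P(E|H)P(H) + P(E|~H)P(~H)
= 0.81*0.33 + 0.12*0.67 = 0.3477
Step 2: P(H|E) = P(E|H)P(H)/P(E) = 0.2673/0.3477
= 0.7688

0.7688


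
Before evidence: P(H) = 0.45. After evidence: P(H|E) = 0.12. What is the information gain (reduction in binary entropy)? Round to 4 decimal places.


Prior entropy = 0.9928
Posterior entropy = 0.5294
Information gain = 0.9928 - 0.5294 = 0.4634

0.4634


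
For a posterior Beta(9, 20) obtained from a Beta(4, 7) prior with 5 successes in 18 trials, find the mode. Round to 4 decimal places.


Mode = (alpha - 1) / (alpha + beta - 2)
= 8 / 27
= 0.2963

0.2963


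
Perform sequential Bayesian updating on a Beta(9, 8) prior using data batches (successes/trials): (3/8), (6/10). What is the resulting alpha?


Accumulate successes: 9
Posterior alpha = prior alpha + sum of successes
= 9 + 9 = 18

18


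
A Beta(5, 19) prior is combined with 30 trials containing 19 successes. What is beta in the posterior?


In conjugate updating:
beta_posterior = beta_prior + (n - k)
= 19 + (30 - 19)
= 19 + 11 = 30

30


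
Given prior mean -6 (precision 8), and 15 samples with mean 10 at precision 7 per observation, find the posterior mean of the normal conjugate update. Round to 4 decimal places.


The posterior mean is a precision-weighted average of prior and data.
Post. prec. = 8 + 105 = 113
Post. mean = (-48 + 1050)/113 = 1002/113 = 8.8673

8.8673


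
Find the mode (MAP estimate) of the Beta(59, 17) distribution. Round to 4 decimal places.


For Beta(a,b) with a,b > 1:
Mode = (a-1)/(a+b-2) = (59-1)/(76-2)
= 58/74 = 0.7838

0.7838


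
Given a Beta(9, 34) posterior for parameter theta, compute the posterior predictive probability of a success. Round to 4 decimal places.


For a Beta-Bernoulli model, the predictive probability is the mean:
P(success) = 9/(9+34) = 9/43 = 0.2093

0.2093


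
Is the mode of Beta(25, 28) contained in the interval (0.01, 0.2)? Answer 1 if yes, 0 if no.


Mode = (a-1)/(a+b-2) = 24/51 = 0.4706
Interval: (0.01, 0.2)
Contains mode? 0

0


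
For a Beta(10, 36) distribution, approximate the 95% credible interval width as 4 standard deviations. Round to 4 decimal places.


Variance of Beta(a,b) = ab / ((a+b)^2 * (a+b+1))
= 10*36 / ((46)^2 * 47)
= 0.0036
SD = sqrt(0.0036) = 0.0602
Width = 4 * SD = 0.2407

0.2407


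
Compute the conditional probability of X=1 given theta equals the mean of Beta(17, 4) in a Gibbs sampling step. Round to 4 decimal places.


Mean of Beta(17, 4) = 0.8095
P(X=1 | theta=0.8095) = 0.8095

0.8095


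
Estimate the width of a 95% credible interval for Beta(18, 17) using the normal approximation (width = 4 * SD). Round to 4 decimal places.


For Beta(a,b): Var = ab/((a+b)^2(a+b+1))
Var = 0.0069, SD = 0.0833
Approximate 95% CI width = 4 * 0.0833 = 0.3332

0.3332


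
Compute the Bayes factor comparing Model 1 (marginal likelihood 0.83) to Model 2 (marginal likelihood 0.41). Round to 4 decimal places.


BF12 = marginal likelihood of M1 / marginal likelihood of M2
= 0.83/0.41
= 2.0244

2.0244


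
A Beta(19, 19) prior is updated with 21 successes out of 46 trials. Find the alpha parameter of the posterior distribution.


In the Beta-Binomial conjugate update:
alpha_post = alpha_prior + successes
= 19 + 21
= 40

40


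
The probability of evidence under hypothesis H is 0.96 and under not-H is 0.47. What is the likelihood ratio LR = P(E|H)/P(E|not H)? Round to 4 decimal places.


LR = 0.96 / 0.47
= 2.0426

2.0426


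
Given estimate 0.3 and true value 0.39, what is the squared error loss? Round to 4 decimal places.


Squared error = (estimate - true)^2
Difference = -0.09
Loss = -0.09^2 = 0.0081

0.0081


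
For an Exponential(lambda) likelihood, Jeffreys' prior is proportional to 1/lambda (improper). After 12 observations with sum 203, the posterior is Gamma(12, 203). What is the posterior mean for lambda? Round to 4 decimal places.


Posterior = Gamma(n, sum_x) = Gamma(12, 203)
Posterior mean = shape/rate = 12/203
= 0.0591

0.0591


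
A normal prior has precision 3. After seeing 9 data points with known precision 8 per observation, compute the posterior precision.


In the conjugate normal model, precisions add:
tau_posterior = tau_prior + n * tau_data
= 3 + 9*8 = 75

75


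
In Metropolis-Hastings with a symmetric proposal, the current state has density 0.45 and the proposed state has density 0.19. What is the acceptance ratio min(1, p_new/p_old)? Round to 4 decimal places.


Ratio = p_new / p_old = 0.19 / 0.45 = 0.4222
Acceptance = min(1, 0.4222) = 0.4222

0.4222


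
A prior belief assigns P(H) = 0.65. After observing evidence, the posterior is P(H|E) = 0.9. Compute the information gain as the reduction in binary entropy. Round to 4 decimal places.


H(prior) = -0.65*log2(0.65) - 0.35*log2(0.35)
= 0.9341
H(post) = -0.9*log2(0.9) - 0.1*log2(0.1)
= 0.469
IG = 0.9341 - 0.469 = 0.4651

0.4651


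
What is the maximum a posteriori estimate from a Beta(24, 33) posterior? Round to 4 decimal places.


The MAP estimate equals the mode of the distribution.
Mode of Beta(a,b) = (a-1)/(a+b-2)
= 23/55
= 0.4182

0.4182


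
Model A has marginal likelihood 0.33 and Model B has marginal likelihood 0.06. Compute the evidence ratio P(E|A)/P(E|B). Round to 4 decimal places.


Evidence ratio = P(E|A) / P(E|B)
= 0.33 / 0.06
= 5.5

5.5


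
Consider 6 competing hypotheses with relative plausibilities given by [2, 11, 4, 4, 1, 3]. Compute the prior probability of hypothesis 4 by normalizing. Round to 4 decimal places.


Sum of weights = 2 + 11 + 4 + 4 + 1 + 3 = 25
Normalized prior for H4 = 4 / 25
= 0.16

0.16


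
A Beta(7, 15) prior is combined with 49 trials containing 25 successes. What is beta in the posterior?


In conjugate updating:
beta_posterior = beta_prior + (n - k)
= 15 + (49 - 25)
= 15 + 24 = 39

39


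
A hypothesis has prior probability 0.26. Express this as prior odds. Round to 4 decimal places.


Odds = P(H) / P(not H) = 0.26 / 0.74
= 0.3514

0.3514


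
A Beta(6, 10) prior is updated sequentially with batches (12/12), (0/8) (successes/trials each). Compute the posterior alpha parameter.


Sequential conjugate updating is equivalent to a single batch update.
Total successes across all batches = 12
alpha_posterior = alpha_prior + total_successes = 6 + 12
= 18

18


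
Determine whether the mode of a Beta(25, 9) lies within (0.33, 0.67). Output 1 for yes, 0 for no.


First find the mode: (a-1)/(a+b-2) = 0.75
Is 0.75 in (0.33, 0.67)? 0

0


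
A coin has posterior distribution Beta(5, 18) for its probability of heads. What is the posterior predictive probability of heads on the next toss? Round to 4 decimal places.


Posterior predictive = E[theta] = alpha/(alpha+beta)
= 5/23
= 0.2174

0.2174


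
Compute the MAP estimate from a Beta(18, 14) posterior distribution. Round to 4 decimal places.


MAP = mode of Beta distribution
= (alpha - 1)/(alpha + beta - 2)
= (18-1)/(18+14-2)
= 17/30 = 0.5667

0.5667


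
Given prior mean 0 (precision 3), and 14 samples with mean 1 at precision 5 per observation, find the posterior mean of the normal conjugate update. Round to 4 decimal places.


The posterior mean is a precision-weighted average of prior and data.
Post. prec. = 3 + 70 = 73
Post. mean = (0 + 70)/73 = 70/73 = 0.9589

0.9589


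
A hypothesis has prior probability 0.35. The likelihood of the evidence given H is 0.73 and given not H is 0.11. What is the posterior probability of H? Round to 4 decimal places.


Using Bayes' theorem:
P(E) = 0.35 * 0.73 + 0.65 * 0.11
P(E) = 0.327
P(H|E) = (0.35 * 0.73) / 0.327 = 0.7813

0.7813


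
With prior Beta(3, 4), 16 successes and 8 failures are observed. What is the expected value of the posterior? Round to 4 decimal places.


Posterior = Beta(19, 12)
E[theta] = alpha/(alpha+beta)
= 19/31 = 0.6129

0.6129


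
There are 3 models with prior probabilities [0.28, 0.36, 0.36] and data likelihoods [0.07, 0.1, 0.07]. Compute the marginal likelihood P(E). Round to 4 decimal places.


P(E) = sum over models of P(M_i) * P(E|M_i)
= 0.28*0.07 + 0.36*0.1 + 0.36*0.07
= 0.0808

0.0808


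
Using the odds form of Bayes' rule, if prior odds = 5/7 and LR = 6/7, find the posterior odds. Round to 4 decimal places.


Bayes' rule in odds form: posterior odds = prior odds * LR
= (5 * 6) / (7 * 7)
= 30/49 = 0.6122

0.6122


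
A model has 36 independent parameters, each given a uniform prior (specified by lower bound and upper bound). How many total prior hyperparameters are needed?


Each uniform prior needs 2 hyperparameters (lower bound and upper bound).
Total = 2 * 36 = 72

72


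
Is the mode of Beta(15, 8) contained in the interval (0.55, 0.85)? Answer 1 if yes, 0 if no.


Mode = (a-1)/(a+b-2) = 14/21 = 0.6667
Interval: (0.55, 0.85)
Contains mode? 1

1


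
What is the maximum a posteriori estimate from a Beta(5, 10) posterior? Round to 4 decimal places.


The MAP estimate equals the mode of the distribution.
Mode of Beta(a,b) = (a-1)/(a+b-2)
= 4/13
= 0.3077

0.3077


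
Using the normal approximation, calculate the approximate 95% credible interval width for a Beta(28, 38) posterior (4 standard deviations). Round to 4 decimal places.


Var(Beta) = 28*38/(66^2 * 67) = 0.0036
SD = 0.0604
Width ~ 4*SD = 0.2415

0.2415


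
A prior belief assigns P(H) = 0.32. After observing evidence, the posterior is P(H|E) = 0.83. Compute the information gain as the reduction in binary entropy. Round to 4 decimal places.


H(prior) = -0.32*log2(0.32) - 0.68*log2(0.68)
= 0.9044
H(post) = -0.83*log2(0.83) - 0.17*log2(0.17)
= 0.6577
IG = 0.9044 - 0.6577 = 0.2467

0.2467


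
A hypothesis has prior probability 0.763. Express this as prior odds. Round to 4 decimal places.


Odds = P(H) / P(not H) = 0.763 / 0.237
= 3.2194

3.2194


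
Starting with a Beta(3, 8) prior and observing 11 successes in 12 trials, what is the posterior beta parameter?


Posterior beta = prior beta + failures
Failures = 12 - 11 = 1
beta_post = 8 + 1 = 9

9
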